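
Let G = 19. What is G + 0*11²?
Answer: 19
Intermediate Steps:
G + 0*11² = 19 + 0*11² = 19 + 0*121 = 19 + 0 = 19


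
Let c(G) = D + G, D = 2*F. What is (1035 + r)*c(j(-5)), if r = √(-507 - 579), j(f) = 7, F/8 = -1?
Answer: -9315 - 9*I*√1086 ≈ -9315.0 - 296.59*I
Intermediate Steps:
F = -8 (F = 8*(-1) = -8)
D = -16 (D = 2*(-8) = -16)
c(G) = -16 + G
r = I*√1086 (r = √(-1086) = I*√1086 ≈ 32.955*I)
(1035 + r)*c(j(-5)) = (1035 + I*√1086)*(-16 + 7) = (1035 + I*√1086)*(-9) = -9315 - 9*I*√1086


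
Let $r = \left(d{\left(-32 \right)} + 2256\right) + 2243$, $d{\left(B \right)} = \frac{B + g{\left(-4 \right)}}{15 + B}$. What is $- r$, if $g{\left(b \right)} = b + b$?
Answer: $- \frac{76523}{17} \approx -4501.4$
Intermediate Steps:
$g{\left(b \right)} = 2 b$
$d{\left(B \right)} = \frac{-8 + B}{15 + B}$ ($d{\left(B \right)} = \frac{B + 2 \left(-4\right)}{15 + B} = \frac{B - 8}{15 + B} = \frac{-8 + B}{15 + B}$)
$r = \frac{76523}{17}$ ($r = \left(\frac{-8 - 32}{15 - 32} + 2256\right) + 2243 = \left(\frac{1}{-17} \left(-40\right) + 2256\right) + 2243 = \left(\left(- \frac{1}{17}\right) \left(-40\right) + 2256\right) + 2243 = \left(\frac{40}{17} + 2256\right) + 2243 = \frac{38392}{17} + 2243 = \frac{76523}{17} \approx 4501.4$)
$- r = \left(-1\right) \frac{76523}{17} = - \frac{76523}{17}$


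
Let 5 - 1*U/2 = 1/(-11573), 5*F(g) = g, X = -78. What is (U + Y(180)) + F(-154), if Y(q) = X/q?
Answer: -7371941/347190 ≈ -21.233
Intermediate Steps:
F(g) = g/5
Y(q) = -78/q
U = 115732/11573 (U = 10 - 2/(-11573) = 10 - 2*(-1/11573) = 10 + 2/11573 = 115732/11573 ≈ 10.000)
(U + Y(180)) + F(-154) = (115732/11573 - 78/180) + (⅕)*(-154) = (115732/11573 - 78*1/180) - 154/5 = (115732/11573 - 13/30) - 154/5 = 3321511/347190 - 154/5 = -7371941/347190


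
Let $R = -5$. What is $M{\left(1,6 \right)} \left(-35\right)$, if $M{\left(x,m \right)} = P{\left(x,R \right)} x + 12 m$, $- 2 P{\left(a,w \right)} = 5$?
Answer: $- \frac{4865}{2} \approx -2432.5$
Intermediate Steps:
$P{\left(a,w \right)} = - \frac{5}{2}$ ($P{\left(a,w \right)} = \left(- \frac{1}{2}\right) 5 = - \frac{5}{2}$)
$M{\left(x,m \right)} = 12 m - \frac{5 x}{2}$ ($M{\left(x,m \right)} = - \frac{5 x}{2} + 12 m = 12 m - \frac{5 x}{2}$)
$M{\left(1,6 \right)} \left(-35\right) = \left(12 \cdot 6 - \frac{5}{2}\right) \left(-35\right) = \left(72 - \frac{5}{2}\right) \left(-35\right) = \frac{139}{2} \left(-35\right) = - \frac{4865}{2}$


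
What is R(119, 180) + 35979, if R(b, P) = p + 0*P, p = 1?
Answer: 35980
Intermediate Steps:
R(b, P) = 1 (R(b, P) = 1 + 0*P = 1 + 0 = 1)
R(119, 180) + 35979 = 1 + 35979 = 35980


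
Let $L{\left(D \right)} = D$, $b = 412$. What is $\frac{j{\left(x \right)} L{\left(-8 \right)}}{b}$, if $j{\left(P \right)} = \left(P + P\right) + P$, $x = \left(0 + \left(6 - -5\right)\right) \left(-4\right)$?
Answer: $\frac{264}{103} \approx 2.5631$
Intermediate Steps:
$x = -44$ ($x = \left(0 + \left(6 + 5\right)\right) \left(-4\right) = \left(0 + 11\right) \left(-4\right) = 11 \left(-4\right) = -44$)
$j{\left(P \right)} = 3 P$ ($j{\left(P \right)} = 2 P + P = 3 P$)
$\frac{j{\left(x \right)} L{\left(-8 \right)}}{b} = \frac{3 \left(-44\right) \left(-8\right)}{412} = \left(-132\right) \left(-8\right) \frac{1}{412} = 1056 \cdot \frac{1}{412} = \frac{264}{103}$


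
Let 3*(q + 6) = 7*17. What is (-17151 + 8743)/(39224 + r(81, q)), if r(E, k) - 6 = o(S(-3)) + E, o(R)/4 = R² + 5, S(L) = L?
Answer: -8408/39367 ≈ -0.21358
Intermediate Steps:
o(R) = 20 + 4*R² (o(R) = 4*(R² + 5) = 4*(5 + R²) = 20 + 4*R²)
q = 101/3 (q = -6 + (7*17)/3 = -6 + (⅓)*119 = -6 + 119/3 = 101/3 ≈ 33.667)
r(E, k) = 62 + E (r(E, k) = 6 + ((20 + 4*(-3)²) + E) = 6 + ((20 + 4*9) + E) = 6 + ((20 + 36) + E) = 6 + (56 + E) = 62 + E)
(-17151 + 8743)/(39224 + r(81, q)) = (-17151 + 8743)/(39224 + (62 + 81)) = -8408/(39224 + 143) = -8408/39367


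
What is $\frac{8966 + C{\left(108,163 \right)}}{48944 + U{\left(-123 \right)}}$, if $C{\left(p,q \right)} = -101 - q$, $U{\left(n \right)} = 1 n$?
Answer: $\frac{8702}{48821} \approx 0.17824$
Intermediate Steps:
$U{\left(n \right)} = n$
$\frac{8966 + C{\left(108,163 \right)}}{48944 + U{\left(-123 \right)}} = \frac{8966 - 264}{48944 - 123} = \frac{8966 - 264}{48821} = \left(8966 - 264\right) \frac{1}{48821} = 8702 \cdot \frac{1}{48821} = \frac{8702}{48821}$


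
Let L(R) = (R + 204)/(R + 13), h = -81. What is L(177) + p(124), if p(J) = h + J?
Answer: 8551/190 ≈ 45.005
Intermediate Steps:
p(J) = -81 + J
L(R) = (204 + R)/(13 + R)
L(177) + p(124) = (204 + 177)/(13 + 177) + (-81 + 124) = 381/190 + 43 = 8551/190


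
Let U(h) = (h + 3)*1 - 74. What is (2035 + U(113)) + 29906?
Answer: 31983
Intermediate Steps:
U(h) = -71 + h (U(h) = (3 + h)*1 - 74 = (3 + h) - 74 = -71 + h)
(2035 + U(113)) + 29906 = (2035 + (-71 + 113)) + 29906 = (2035 + 42) + 29906 = 2077 + 29906 = 31983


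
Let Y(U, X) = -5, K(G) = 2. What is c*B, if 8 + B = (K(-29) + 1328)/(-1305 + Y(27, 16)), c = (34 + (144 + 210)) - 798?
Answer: 484210/131 ≈ 3696.3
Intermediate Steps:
c = -410 (c = (34 + 354) - 798 = 388 - 798 = -410)
B = -1181/131 (B = -8 + (2 + 1328)/(-1305 - 5) = -8 + 1330/(-1310) = -8 + 1330*(-1/1310) = -8 - 133/131 = -1181/131 ≈ -9.0153)
c*B = -410*(-1181/131) = 484210/131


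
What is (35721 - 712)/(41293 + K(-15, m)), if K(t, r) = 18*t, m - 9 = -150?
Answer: 35009/41023 ≈ 0.85340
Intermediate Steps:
m = -141 (m = 9 - 150 = -141)
(35721 - 712)/(41293 + K(-15, m)) = (35721 - 712)/(41293 + 18*(-15)) = 35009/(41293 - 270) = 35009/41023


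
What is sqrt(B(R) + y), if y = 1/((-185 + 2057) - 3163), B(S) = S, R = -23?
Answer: 7*I*sqrt(782346)/1291 ≈ 4.7959*I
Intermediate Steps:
y = -1/1291 (y = 1/(1872 - 3163) = 1/(-1291) = -1/1291 ≈ -0.00077459)
sqrt(B(R) + y) = sqrt(-23 - 1/1291) = sqrt(-29694/1291) = 7*I*sqrt(782346)/1291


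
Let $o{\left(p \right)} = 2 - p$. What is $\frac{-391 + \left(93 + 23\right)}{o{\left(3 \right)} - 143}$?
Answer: $\frac{275}{144} \approx 1.9097$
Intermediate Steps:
$\frac{-391 + \left(93 + 23\right)}{o{\left(3 \right)} - 143} = \frac{-391 + \left(93 + 23\right)}{\left(2 - 3\right) - 143} = \frac{-391 + 116}{\left(2 - 3\right) - 143} = - \frac{275}{-1 - 143} = - \frac{275}{-144} = \left(-275\right) \left(- \frac{1}{144}\right) = \frac{275}{144}$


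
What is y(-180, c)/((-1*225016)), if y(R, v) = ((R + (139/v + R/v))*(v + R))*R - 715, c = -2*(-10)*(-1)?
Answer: 6406915/225016 ≈ 28.473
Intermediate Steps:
c = -20 (c = 20*(-1) = -20)
y(R, v) = -715 + R*(R + v)*(R + 139/v + R/v) (y(R, v) = ((R + 139/v + R/v)*(R + v))*R - 715 = ((R + v)*(R + 139/v + R/v))*R - 715 = R*(R + v)*(R + 139/v + R/v) - 715 = -715 + R*(R + v)*(R + 139/v + R/v))
y(-180, c)/((-1*225016)) = (((-180)**3 + 139*(-180)**2 - 20*(-715 + (-180)**2 + (-180)**3 + 139*(-180) - 20*(-180)**2))/(-20))/((-1*225016)) = -(-5832000 + 139*32400 - 20*(-715 + 32400 - 5832000 - 25020 - 20*32400))/20/(-225016) = -(-5832000 + 4503600 - 20*(-715 + 32400 - 5832000 - 25020 - 648000))/20*(-1/225016) = -(-5832000 + 4503600 - 20*(-6473335))/20*(-1/225016) = -(-5832000 + 4503600 + 129466700)/20*(-1/225016) = -1/20*128138300*(-1/225016) = -6406915*(-1/225016) = 6406915/225016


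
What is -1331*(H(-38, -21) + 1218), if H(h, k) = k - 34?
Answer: -1547953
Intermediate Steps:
H(h, k) = -34 + k
-1331*(H(-38, -21) + 1218) = -1331*((-34 - 21) + 1218) = -1331*(-55 + 1218) = -1331*1163 = -1547953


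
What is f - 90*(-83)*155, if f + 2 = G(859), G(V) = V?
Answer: 1158707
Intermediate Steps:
f = 857 (f = -2 + 859 = 857)
f - 90*(-83)*155 = 857 - 90*(-83)*155 = 857 - (-7470)*155 = 857 - 1*(-1157850) = 857 + 1157850 = 1158707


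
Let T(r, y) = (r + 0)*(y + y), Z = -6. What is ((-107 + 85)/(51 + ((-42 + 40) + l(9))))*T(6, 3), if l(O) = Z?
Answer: -792/43 ≈ -18.419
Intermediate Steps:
l(O) = -6
T(r, y) = 2*r*y (T(r, y) = r*(2*y) = 2*r*y)
((-107 + 85)/(51 + ((-42 + 40) + l(9))))*T(6, 3) = ((-107 + 85)/(51 + ((-42 + 40) - 6)))*(2*6*3) = -22/(51 + (-2 - 6))*36 = -22/(51 - 8)*36 = -22/43*36 = -792/43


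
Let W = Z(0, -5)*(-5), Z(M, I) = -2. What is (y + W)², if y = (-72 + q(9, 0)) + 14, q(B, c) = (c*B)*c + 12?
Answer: 1296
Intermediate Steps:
q(B, c) = 12 + B*c² (q(B, c) = (B*c)*c + 12 = B*c² + 12 = 12 + B*c²)
y = -46 (y = (-72 + (12 + 9*0²)) + 14 = (-72 + (12 + 9*0)) + 14 = (-72 + (12 + 0)) + 14 = (-72 + 12) + 14 = -60 + 14 = -46)
W = 10 (W = -2*(-5) = 10)
(y + W)² = (-46 + 10)² = (-36)² = 1296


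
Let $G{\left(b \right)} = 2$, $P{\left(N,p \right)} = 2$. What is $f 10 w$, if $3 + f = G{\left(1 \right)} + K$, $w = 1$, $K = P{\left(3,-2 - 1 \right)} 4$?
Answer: $70$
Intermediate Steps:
$K = 8$ ($K = 2 \cdot 4 = 8$)
$f = 7$ ($f = -3 + \left(2 + 8\right) = -3 + 10 = 7$)
$f 10 w = 7 \cdot 10 \cdot 1 = 70 \cdot 1 = 70$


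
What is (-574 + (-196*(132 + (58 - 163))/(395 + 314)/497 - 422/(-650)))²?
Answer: 87991240422908473641/267655326030625 ≈ 3.2875e+5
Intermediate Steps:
(-574 + (-196*(132 + (58 - 163))/(395 + 314)/497 - 422/(-650)))² = (-574 + (-196/(709/(132 - 105))*(1/497) - 422*(-1/650)))² = (-574 + (-196/(709/27)*(1/497) + 211/325))² = (-574 + (-196/(709*(1/27))*(1/497) + 211/325))² = (-574 + (-196/709/27*(1/497) + 211/325))² = (-574 + (-196*27/709*(1/497) + 211/325))² = (-574 + (-5292/709*1/497 + 211/325))² = (-574 + (-756/50339 + 211/325))² = (-574 + 10375829/16360175)² = (-9380364621/16360175)² = 87991240422908473641/267655326030625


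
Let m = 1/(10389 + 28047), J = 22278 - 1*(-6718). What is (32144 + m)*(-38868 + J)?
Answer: -3049181385380/9609 ≈ -3.1733e+8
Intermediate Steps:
J = 28996 (J = 22278 + 6718 = 28996)
m = 1/38436 ≈ 2.6017e-5
(32144 + m)*(-38868 + J) = (32144 + 1/38436)*(-38868 + 28996) = (1235486785/38436)*(-9872) = -3049181385380/9609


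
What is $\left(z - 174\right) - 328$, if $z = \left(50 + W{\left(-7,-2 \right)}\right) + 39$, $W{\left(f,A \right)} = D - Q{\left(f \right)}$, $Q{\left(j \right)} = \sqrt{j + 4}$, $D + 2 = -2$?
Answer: $-417 - i \sqrt{3} \approx -417.0 - 1.732 i$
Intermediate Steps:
$D = -4$ ($D = -2 - 2 = -4$)
$Q{\left(j \right)} = \sqrt{4 + j}$
$W{\left(f,A \right)} = -4 - \sqrt{4 + f}$
$z = 85 - i \sqrt{3}$ ($z = \left(50 - \left(4 + \sqrt{4 - 7}\right)\right) + 39 = \left(50 - \left(4 + \sqrt{-3}\right)\right) + 39 = \left(50 - \left(4 + i \sqrt{3}\right)\right) + 39 = \left(46 - i \sqrt{3}\right) + 39 = 85 - i \sqrt{3} \approx 85.0 - 1.732 i$)
$\left(z - 174\right) - 328 = \left(\left(85 - i \sqrt{3}\right) - 174\right) - 328 = \left(-89 - i \sqrt{3}\right) - 328 = -417 - i \sqrt{3}$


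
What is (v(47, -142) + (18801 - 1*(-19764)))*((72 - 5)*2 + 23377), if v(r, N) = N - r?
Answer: 902258136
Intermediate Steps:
(v(47, -142) + (18801 - 1*(-19764)))*((72 - 5)*2 + 23377) = ((-142 - 1*47) + (18801 - 1*(-19764)))*((72 - 5)*2 + 23377) = ((-142 - 47) + (18801 + 19764))*(67*2 + 23377) = (-189 + 38565)*(134 + 23377) = 38376*23511 = 902258136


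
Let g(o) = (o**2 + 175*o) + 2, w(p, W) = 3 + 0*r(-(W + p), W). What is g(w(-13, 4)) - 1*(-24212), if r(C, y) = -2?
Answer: 24748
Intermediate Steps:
w(p, W) = 3 (w(p, W) = 3 + 0*(-2) = 3 + 0 = 3)
g(o) = 2 + o**2 + 175*o
g(w(-13, 4)) - 1*(-24212) = (2 + 3**2 + 175*3) - 1*(-24212) = (2 + 9 + 525) + 24212 = 536 + 24212 = 24748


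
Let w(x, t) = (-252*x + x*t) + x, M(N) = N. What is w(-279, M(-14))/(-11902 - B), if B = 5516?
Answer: -24645/5806 ≈ -4.2447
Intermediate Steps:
w(x, t) = -251*x + t*x (w(x, t) = (-252*x + t*x) + x = -251*x + t*x)
w(-279, M(-14))/(-11902 - B) = (-279*(-251 - 14))/(-11902 - 1*5516) = (-279*(-265))/(-11902 - 5516) = 73935/(-17418) = 73935*(-1/17418) = -24645/5806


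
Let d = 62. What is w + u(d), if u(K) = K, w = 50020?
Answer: 50082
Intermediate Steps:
w + u(d) = 50020 + 62 = 50082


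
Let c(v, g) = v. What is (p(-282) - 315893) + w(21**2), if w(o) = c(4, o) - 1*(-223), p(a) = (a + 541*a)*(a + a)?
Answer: 85888350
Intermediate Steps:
p(a) = 1084*a**2 (p(a) = (542*a)*(2*a) = 1084*a**2)
w(o) = 227 (w(o) = 4 - 1*(-223) = 4 + 223 = 227)
(p(-282) - 315893) + w(21**2) = (1084*(-282)**2 - 315893) + 227 = (1084*79524 - 315893) + 227 = (86204016 - 315893) + 227 = 85888123 + 227 = 85888350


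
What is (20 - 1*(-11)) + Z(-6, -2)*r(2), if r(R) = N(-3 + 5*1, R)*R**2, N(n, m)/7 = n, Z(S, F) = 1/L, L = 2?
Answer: 59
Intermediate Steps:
Z(S, F) = 1/2
N(n, m) = 7*n
r(R) = 14*R**2 (r(R) = (7*(-3 + 5*1))*R**2 = (7*(-3 + 5))*R**2 = (7*2)*R**2 = 14*R**2)
(20 - 1*(-11)) + Z(-6, -2)*r(2) = (20 - 1*(-11)) + (14*2**2)/2 = (20 + 11) + (14*4)/2 = 31 + (1/2)*56 = 31 + 28 = 59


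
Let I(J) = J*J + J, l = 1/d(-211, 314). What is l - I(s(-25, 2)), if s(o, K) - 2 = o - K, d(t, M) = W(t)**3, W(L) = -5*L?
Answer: -704544824999/1174241375 ≈ -600.00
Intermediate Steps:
d(t, M) = -125*t**3 (d(t, M) = (-5*t)**3 = -125*t**3)
s(o, K) = 2 + o - K (s(o, K) = 2 + (o - K) = 2 + o - K)
l = 1/1174241375 (l = 1/(-125*(-211)**3) = 1/(-125*(-9393931)) = 1/1174241375 ≈ 8.5161e-10)
I(J) = J + J**2 (I(J) = J**2 + J = J + J**2)
l - I(s(-25, 2)) = 1/1174241375 - (2 - 25 - 1*2)*(1 + (2 - 25 - 1*2)) = 1/1174241375 - (2 - 25 - 2)*(1 + (2 - 25 - 2)) = 1/1174241375 - (-25)*(1 - 25) = 1/1174241375 - (-25)*(-24) = 1/1174241375 - 1*600 = 1/1174241375 - 600 = -704544824999/1174241375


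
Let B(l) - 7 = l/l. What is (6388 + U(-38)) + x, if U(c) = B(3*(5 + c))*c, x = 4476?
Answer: 10560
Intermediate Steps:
B(l) = 8 (B(l) = 7 + l/l = 7 + 1 = 8)
U(c) = 8*c
(6388 + U(-38)) + x = (6388 + 8*(-38)) + 4476 = (6388 - 304) + 4476 = 6084 + 4476 = 10560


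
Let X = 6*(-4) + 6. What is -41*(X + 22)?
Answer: -164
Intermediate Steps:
X = -18 (X = -24 + 6 = -18)
-41*(X + 22) = -41*(-18 + 22) = -41*4 = -164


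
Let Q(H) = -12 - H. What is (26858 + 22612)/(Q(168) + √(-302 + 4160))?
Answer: -1484100/4757 - 8245*√3858/4757 ≈ -419.64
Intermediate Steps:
(26858 + 22612)/(Q(168) + √(-302 + 4160)) = (26858 + 22612)/((-12 - 1*168) + √(-302 + 4160)) = 49470/((-12 - 168) + √3858) = 49470/(-180 + √3858)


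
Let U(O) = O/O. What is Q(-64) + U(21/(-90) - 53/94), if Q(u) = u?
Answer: -63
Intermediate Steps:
U(O) = 1
Q(-64) + U(21/(-90) - 53/94) = -64 + 1 = -63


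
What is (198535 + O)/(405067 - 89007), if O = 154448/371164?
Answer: 18422299797/29327523460 ≈ 0.62816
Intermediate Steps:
O = 38612/92791 (O = 154448*(1/371164) = 38612/92791 ≈ 0.41612)
(198535 + O)/(405067 - 89007) = (198535 + 38612/92791)/(405067 - 89007) = (18422299797/92791)/316060 = (18422299797/92791)*(1/316060) = 18422299797/29327523460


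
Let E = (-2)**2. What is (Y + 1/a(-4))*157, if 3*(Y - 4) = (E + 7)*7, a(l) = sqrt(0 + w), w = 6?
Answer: 13973/3 + 157*sqrt(6)/6 ≈ 4721.8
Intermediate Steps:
E = 4
a(l) = sqrt(6) (a(l) = sqrt(0 + 6) = sqrt(6))
Y = 89/3 (Y = 4 + ((4 + 7)*7)/3 = 4 + (11*7)/3 = 4 + (1/3)*77 = 4 + 77/3 = 89/3 ≈ 29.667)
(Y + 1/a(-4))*157 = (89/3 + 1/(sqrt(6)))*157 = (89/3 + sqrt(6)/6)*157 = 13973/3 + 157*sqrt(6)/6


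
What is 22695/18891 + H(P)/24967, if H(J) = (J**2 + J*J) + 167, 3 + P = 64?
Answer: 236789228/157217199 ≈ 1.5061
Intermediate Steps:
P = 61 (P = -3 + 64 = 61)
H(J) = 167 + 2*J**2 (H(J) = (J**2 + J**2) + 167 = 2*J**2 + 167 = 167 + 2*J**2)
22695/18891 + H(P)/24967 = 22695/18891 + (167 + 2*61**2)/24967 = 22695*(1/18891) + (167 + 2*3721)*(1/24967) = 7565/6297 + (167 + 7442)*(1/24967) = 7565/6297 + 7609*(1/24967) = 7565/6297 + 7609/24967 = 236789228/157217199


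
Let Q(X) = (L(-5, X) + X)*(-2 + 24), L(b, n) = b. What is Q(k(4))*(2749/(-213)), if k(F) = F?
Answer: 60478/213 ≈ 283.93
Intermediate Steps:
Q(X) = -110 + 22*X (Q(X) = (-5 + X)*(-2 + 24) = (-5 + X)*22 = -110 + 22*X)
Q(k(4))*(2749/(-213)) = (-110 + 22*4)*(2749/(-213)) = (-110 + 88)*(2749*(-1/213)) = -22*(-2749/213) = 60478/213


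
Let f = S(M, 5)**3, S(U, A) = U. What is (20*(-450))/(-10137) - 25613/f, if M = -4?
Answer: 86738327/216256 ≈ 401.09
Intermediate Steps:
f = -64 (f = (-4)**3 = -64)
(20*(-450))/(-10137) - 25613/f = (20*(-450))/(-10137) - 25613/(-64) = -9000*(-1/10137) - 25613*(-1/64) = 3000/3379 + 25613/64 = 86738327/216256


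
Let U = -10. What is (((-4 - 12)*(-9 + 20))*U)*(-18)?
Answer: -31680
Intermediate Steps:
(((-4 - 12)*(-9 + 20))*U)*(-18) = (((-4 - 12)*(-9 + 20))*(-10))*(-18) = (-16*11*(-10))*(-18) = -176*(-10)*(-18) = 1760*(-18) = -31680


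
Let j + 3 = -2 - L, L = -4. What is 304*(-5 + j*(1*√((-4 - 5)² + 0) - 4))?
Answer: -3040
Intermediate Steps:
j = -1 (j = -3 + (-2 - 1*(-4)) = -3 + (-2 + 4) = -3 + 2 = -1)
304*(-5 + j*(1*√((-4 - 5)² + 0) - 4)) = 304*(-5 - (1*√((-4 - 5)² + 0) - 4)) = 304*(-5 - (1*√((-9)² + 0) - 4)) = 304*(-5 - (1*√(81 + 0) - 4)) = 304*(-5 - (1*√81 - 4)) = 304*(-5 - (1*9 - 4)) = 304*(-5 - (9 - 4)) = 304*(-5 - 1*5) = 304*(-5 - 5) = 304*(-10) = -3040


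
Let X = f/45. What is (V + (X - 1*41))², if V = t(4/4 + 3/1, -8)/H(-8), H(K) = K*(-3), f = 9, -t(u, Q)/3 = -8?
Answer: 39601/25 ≈ 1584.0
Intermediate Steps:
t(u, Q) = 24 (t(u, Q) = -3*(-8) = 24)
X = ⅕ (X = 9/45 = 9*(1/45) = ⅕ ≈ 0.20000)
H(K) = -3*K
V = 1 (V = 24/((-3*(-8))) = 24/24 = 24*(1/24) = 1)
(V + (X - 1*41))² = (1 + (⅕ - 1*41))² = (1 + (⅕ - 41))² = (1 - 204/5)² = (-199/5)² = 39601/25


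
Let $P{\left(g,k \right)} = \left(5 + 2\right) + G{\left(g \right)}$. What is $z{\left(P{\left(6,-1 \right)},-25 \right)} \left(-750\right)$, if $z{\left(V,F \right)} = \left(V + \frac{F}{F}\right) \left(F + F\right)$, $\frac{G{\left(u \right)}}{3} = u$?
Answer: $975000$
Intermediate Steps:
$G{\left(u \right)} = 3 u$
$P{\left(g,k \right)} = 7 + 3 g$ ($P{\left(g,k \right)} = \left(5 + 2\right) + 3 g = 7 + 3 g$)
$z{\left(V,F \right)} = 2 F \left(1 + V\right)$ ($z{\left(V,F \right)} = \left(V + 1\right) 2 F = \left(1 + V\right) 2 F = 2 F \left(1 + V\right)$)
$z{\left(P{\left(6,-1 \right)},-25 \right)} \left(-750\right) = 2 \left(-25\right) \left(1 + \left(7 + 3 \cdot 6\right)\right) \left(-750\right) = 2 \left(-25\right) \left(1 + \left(7 + 18\right)\right) \left(-750\right) = 2 \left(-25\right) \left(1 + 25\right) \left(-750\right) = 2 \left(-25\right) 26 \left(-750\right) = \left(-1300\right) \left(-750\right) = 975000$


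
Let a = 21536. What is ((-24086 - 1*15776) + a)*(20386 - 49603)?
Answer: 535430742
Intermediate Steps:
((-24086 - 1*15776) + a)*(20386 - 49603) = ((-24086 - 1*15776) + 21536)*(20386 - 49603) = ((-24086 - 15776) + 21536)*(-29217) = (-39862 + 21536)*(-29217) = -18326*(-29217) = 535430742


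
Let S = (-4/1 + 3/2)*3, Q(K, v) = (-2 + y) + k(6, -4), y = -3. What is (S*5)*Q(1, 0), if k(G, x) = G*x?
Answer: 2175/2 ≈ 1087.5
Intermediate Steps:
Q(K, v) = -29 (Q(K, v) = (-2 - 3) + 6*(-4) = -5 - 24 = -29)
S = -15/2 (S = (-4*1 + 3*(½))*3 = (-4 + 3/2)*3 = -5/2*3 = -15/2 ≈ -7.5000)
(S*5)*Q(1, 0) = -15/2*5*(-29) = -75/2*(-29) = 2175/2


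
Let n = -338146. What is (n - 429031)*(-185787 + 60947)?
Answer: 95774376680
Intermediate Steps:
(n - 429031)*(-185787 + 60947) = (-338146 - 429031)*(-185787 + 60947) = -767177*(-124840) = 95774376680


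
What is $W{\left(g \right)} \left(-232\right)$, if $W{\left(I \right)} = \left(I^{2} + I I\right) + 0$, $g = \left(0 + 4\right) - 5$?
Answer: $-464$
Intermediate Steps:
$g = -1$ ($g = 4 - 5 = -1$)
$W{\left(I \right)} = 2 I^{2}$ ($W{\left(I \right)} = \left(I^{2} + I^{2}\right) + 0 = 2 I^{2} + 0 = 2 I^{2}$)
$W{\left(g \right)} \left(-232\right) = 2 \left(-1\right)^{2} \left(-232\right) = 2 \cdot 1 \left(-232\right) = 2 \left(-232\right) = -464$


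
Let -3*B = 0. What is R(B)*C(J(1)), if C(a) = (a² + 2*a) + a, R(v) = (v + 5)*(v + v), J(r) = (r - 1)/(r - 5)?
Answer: 0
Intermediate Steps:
B = 0 (B = -⅓*0 = 0)
J(r) = (-1 + r)/(-5 + r)
R(v) = 2*v*(5 + v) (R(v) = (5 + v)*(2*v) = 2*v*(5 + v))
C(a) = a² + 3*a
R(B)*C(J(1)) = (2*0*(5 + 0))*(((-1 + 1)/(-5 + 1))*(3 + (-1 + 1)/(-5 + 1))) = (2*0*5)*((0/(-4))*(3 + 0/(-4))) = 0*((-¼*0)*(3 - ¼*0)) = 0*(0*(3 + 0)) = 0*(0*3) = 0*0 = 0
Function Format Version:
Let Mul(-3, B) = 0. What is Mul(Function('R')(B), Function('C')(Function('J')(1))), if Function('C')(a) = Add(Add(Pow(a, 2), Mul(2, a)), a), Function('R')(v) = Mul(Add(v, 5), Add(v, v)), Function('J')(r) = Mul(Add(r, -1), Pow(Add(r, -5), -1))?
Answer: 0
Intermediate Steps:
B = 0 (B = Mul(Rational(-1, 3), 0) = 0)
Function('J')(r) = Mul(Pow(Add(-5, r), -1), Add(-1, r)) (Function('J')(r) = Mul(Add(-1, r), Pow(Add(-5, r), -1)) = Mul(Pow(Add(-5, r), -1), Add(-1, r)))
Function('R')(v) = Mul(2, v, Add(5, v)) (Function('R')(v) = Mul(Add(5, v), Mul(2, v)) = Mul(2, v, Add(5, v)))
Function('C')(a) = Add(Pow(a, 2), Mul(3, a))
Mul(Function('R')(B), Function('C')(Function('J')(1))) = Mul(Mul(2, 0, Add(5, 0)), Mul(Mul(Pow(Add(-5, 1), -1), Add(-1, 1)), Add(3, Mul(Pow(Add(-5, 1), -1), Add(-1, 1))))) = Mul(Mul(2, 0, 5), Mul(Mul(Pow(-4, -1), 0), Add(3, Mul(Pow(-4, -1), 0)))) = Mul(0, Mul(Mul(Rational(-1, 4), 0), Add(3, Mul(Rational(-1, 4), 0)))) = Mul(0, Mul(0, Add(3, 0))) = Mul(0, Mul(0, 3)) = Mul(0, 0) = 0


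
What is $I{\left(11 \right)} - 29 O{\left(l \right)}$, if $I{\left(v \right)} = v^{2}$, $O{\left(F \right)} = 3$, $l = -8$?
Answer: $34$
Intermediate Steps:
$I{\left(11 \right)} - 29 O{\left(l \right)} = 11^{2} - 87 = 121 - 87 = 34$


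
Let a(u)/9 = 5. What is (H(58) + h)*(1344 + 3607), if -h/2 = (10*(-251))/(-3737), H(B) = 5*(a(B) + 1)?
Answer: 4230579990/3737 ≈ 1.1321e+6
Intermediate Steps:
a(u) = 45 (a(u) = 9*5 = 45)
H(B) = 230 (H(B) = 5*(45 + 1) = 5*46 = 230)
h = -5020/3737 (h = -2*10*(-251)/(-3737) = -(-5020)*(-1)/3737 = -2*2510/3737 = -5020/3737 ≈ -1.3433)
(H(58) + h)*(1344 + 3607) = (230 - 5020/3737)*(1344 + 3607) = (854490/3737)*4951 = 4230579990/3737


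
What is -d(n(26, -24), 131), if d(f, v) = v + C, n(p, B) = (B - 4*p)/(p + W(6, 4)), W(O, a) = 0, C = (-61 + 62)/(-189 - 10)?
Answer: -26068/199 ≈ -130.99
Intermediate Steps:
C = -1/199 (C = 1/(-199) = 1*(-1/199) = -1/199 ≈ -0.0050251)
n(p, B) = (B - 4*p)/p (n(p, B) = (B - 4*p)/(p + 0) = (B - 4*p)/p)
d(f, v) = -1/199 + v (d(f, v) = v - 1/199 = -1/199 + v)
-d(n(26, -24), 131) = -(-1/199 + 131) = -1*26068/199 = -26068/199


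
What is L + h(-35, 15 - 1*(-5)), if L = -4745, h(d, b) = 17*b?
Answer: -4405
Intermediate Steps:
L + h(-35, 15 - 1*(-5)) = -4745 + 17*(15 - 1*(-5)) = -4745 + 17*(15 + 5) = -4745 + 17*20 = -4745 + 340 = -4405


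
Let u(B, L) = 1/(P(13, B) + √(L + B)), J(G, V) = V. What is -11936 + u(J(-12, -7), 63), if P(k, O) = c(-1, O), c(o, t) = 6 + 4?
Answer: -262587/22 - √14/22 ≈ -11936.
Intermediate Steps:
c(o, t) = 10
P(k, O) = 10
u(B, L) = 1/(10 + √(B + L)) (u(B, L) = 1/(10 + √(L + B)) = 1/(10 + √(B + L)))
-11936 + u(J(-12, -7), 63) = -11936 + 1/(10 + √(-7 + 63)) = -11936 + 1/(10 + √56) = -11936 + 1/(10 + 2*√14)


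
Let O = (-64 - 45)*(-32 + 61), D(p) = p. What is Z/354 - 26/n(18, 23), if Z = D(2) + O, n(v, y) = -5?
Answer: -2197/590 ≈ -3.7237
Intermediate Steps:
O = -3161 (O = -109*29 = -3161)
Z = -3159 (Z = 2 - 3161 = -3159)
Z/354 - 26/n(18, 23) = -3159/354 - 26/(-5) = -3159*1/354 - 26*(-⅕) = -1053/118 + 26/5 = -2197/590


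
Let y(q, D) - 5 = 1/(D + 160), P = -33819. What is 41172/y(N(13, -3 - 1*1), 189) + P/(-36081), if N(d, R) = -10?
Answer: 3200666341/388873 ≈ 8230.6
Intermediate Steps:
y(q, D) = 5 + 1/(160 + D) (y(q, D) = 5 + 1/(D + 160) = 5 + 1/(160 + D))
41172/y(N(13, -3 - 1*1), 189) + P/(-36081) = 41172/(((801 + 5*189)/(160 + 189))) - 33819/(-36081) = 41172/(((801 + 945)/349)) - 33819*(-1/36081) = 41172/(((1/349)*1746)) + 11273/12027 = 41172/(1746/349) + 11273/12027 = 41172*(349/1746) + 11273/12027 = 2394838/291 + 11273/12027 = 3200666341/388873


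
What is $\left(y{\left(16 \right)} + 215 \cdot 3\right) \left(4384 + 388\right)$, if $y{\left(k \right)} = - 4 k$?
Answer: $2772532$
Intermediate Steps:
$y{\left(k \right)} = - 4 k$
$\left(y{\left(16 \right)} + 215 \cdot 3\right) \left(4384 + 388\right) = \left(\left(-4\right) 16 + 215 \cdot 3\right) \left(4384 + 388\right) = \left(-64 + 645\right) 4772 = 581 \cdot 4772 = 2772532$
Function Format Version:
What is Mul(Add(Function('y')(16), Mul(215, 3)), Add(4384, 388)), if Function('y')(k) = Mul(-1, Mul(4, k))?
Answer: 2772532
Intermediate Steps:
Function('y')(k) = Mul(-4, k)
Mul(Add(Function('y')(16), Mul(215, 3)), Add(4384, 388)) = Mul(Add(Mul(-4, 16), Mul(215, 3)), Add(4384, 388)) = Mul(Add(-64, 645), 4772) = Mul(581, 4772) = 2772532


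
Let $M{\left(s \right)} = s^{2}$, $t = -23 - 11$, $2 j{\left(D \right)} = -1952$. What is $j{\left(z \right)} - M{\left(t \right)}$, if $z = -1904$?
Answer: $-2132$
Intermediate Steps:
$j{\left(D \right)} = -976$ ($j{\left(D \right)} = \frac{1}{2} \left(-1952\right) = -976$)
$t = -34$ ($t = -23 - 11 = -34$)
$j{\left(z \right)} - M{\left(t \right)} = -976 - \left(-34\right)^{2} = -976 - 1156 = -2132$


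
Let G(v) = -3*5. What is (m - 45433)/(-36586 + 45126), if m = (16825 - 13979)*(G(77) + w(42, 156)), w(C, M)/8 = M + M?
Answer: 7015493/8540 ≈ 821.49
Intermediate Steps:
w(C, M) = 16*M (w(C, M) = 8*(M + M) = 8*(2*M) = 16*M)
G(v) = -15
m = 7060926 (m = (16825 - 13979)*(-15 + 16*156) = 2846*(-15 + 2496) = 2846*2481 = 7060926)
(m - 45433)/(-36586 + 45126) = (7060926 - 45433)/(-36586 + 45126) = 7015493/8540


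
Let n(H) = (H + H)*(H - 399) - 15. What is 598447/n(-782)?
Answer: 598447/1847069 ≈ 0.32400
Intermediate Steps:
n(H) = -15 + 2*H*(-399 + H) (n(H) = (2*H)*(-399 + H) - 15 = 2*H*(-399 + H) - 15 = -15 + 2*H*(-399 + H))
598447/n(-782) = 598447/(-15 - 798*(-782) + 2*(-782)²) = 598447/(-15 + 624036 + 2*611524) = 598447/(-15 + 624036 + 1223048) = 598447/1847069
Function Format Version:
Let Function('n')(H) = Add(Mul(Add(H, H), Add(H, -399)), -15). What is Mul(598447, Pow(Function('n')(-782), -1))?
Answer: Rational(598447, 1847069) ≈ 0.32400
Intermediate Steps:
Function('n')(H) = Add(-15, Mul(2, H, Add(-399, H))) (Function('n')(H) = Add(Mul(Mul(2, H), Add(-399, H)), -15) = Add(Mul(2, H, Add(-399, H)), -15) = Add(-15, Mul(2, H, Add(-399, H))))
Mul(598447, Pow(Function('n')(-782), -1)) = Mul(598447, Pow(Add(-15, Mul(-798, -782), Mul(2, Pow(-782, 2))), -1)) = Mul(598447, Pow(Add(-15, 624036, Mul(2, 611524)), -1)) = Mul(598447, Pow(Add(-15, 624036, 1223048), -1)) = Mul(598447, Pow(1847069, -1)) = Mul(598447, Rational(1, 1847069)) = Rational(598447, 1847069)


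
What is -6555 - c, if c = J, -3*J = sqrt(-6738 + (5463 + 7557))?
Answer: -6555 + sqrt(698) ≈ -6528.6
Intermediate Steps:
J = -sqrt(698) (J = -sqrt(-6738 + (5463 + 7557))/3 = -sqrt(-6738 + 13020)/3 = -sqrt(698) ≈ -26.420)
c = -sqrt(698) ≈ -26.420
-6555 - c = -6555 - (-1)*sqrt(698) = -6555 + sqrt(698)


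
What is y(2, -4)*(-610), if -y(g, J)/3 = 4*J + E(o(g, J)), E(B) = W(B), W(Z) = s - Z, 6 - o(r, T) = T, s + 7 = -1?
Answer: -62220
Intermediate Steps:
s = -8 (s = -7 - 1 = -8)
o(r, T) = 6 - T
W(Z) = -8 - Z
E(B) = -8 - B
y(g, J) = 42 - 15*J (y(g, J) = -3*(4*J + (-8 - (6 - J))) = -3*(4*J + (-8 + (-6 + J))) = -3*(4*J + (-14 + J)) = -3*(-14 + 5*J) = 42 - 15*J)
y(2, -4)*(-610) = (42 - 15*(-4))*(-610) = (42 + 60)*(-610) = 102*(-610) = -62220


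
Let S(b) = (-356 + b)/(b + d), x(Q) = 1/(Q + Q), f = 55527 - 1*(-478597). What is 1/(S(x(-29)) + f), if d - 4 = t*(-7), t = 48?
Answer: 6419/3428548839 ≈ 1.8722e-6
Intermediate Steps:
d = -332 (d = 4 + 48*(-7) = 4 - 336 = -332)
f = 534124 (f = 55527 + 478597 = 534124)
x(Q) = 1/(2*Q)
S(b) = (-356 + b)/(-332 + b) (S(b) = (-356 + b)/(b - 332) = (-356 + b)/(-332 + b))
1/(S(x(-29)) + f) = 1/((-356 + (½)/(-29))/(-332 + (½)/(-29)) + 534124) = 1/((-356 + (½)*(-1/29))/(-332 + (½)*(-1/29)) + 534124) = 1/((-356 - 1/58)/(-332 - 1/58) + 534124) = 1/(-20649/58/(-19257/58) + 534124) = 1/(-58/19257*(-20649/58) + 534124) = 1/(6883/6419 + 534124) = 1/(3428548839/6419) = 6419/3428548839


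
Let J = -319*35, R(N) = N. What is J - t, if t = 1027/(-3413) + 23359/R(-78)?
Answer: -2892474937/266214 ≈ -10865.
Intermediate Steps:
t = -79804373/266214 (t = 1027/(-3413) + 23359/(-78) = 1027*(-1/3413) + 23359*(-1/78) = -1027/3413 - 23359/78 = -79804373/266214 ≈ -299.78)
J = -11165
J - t = -11165 - 1*(-79804373/266214) = -11165 + 79804373/266214 = -2892474937/266214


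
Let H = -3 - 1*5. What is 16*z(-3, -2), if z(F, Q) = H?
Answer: -128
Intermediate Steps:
H = -8 (H = -3 - 5 = -8)
z(F, Q) = -8
16*z(-3, -2) = 16*(-8) = -128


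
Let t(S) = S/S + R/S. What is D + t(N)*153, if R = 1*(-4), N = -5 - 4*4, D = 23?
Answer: 1436/7 ≈ 205.14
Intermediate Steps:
N = -21 (N = -5 - 16 = -21)
R = -4
t(S) = 1 - 4/S (t(S) = S/S - 4/S = 1 - 4/S)
D + t(N)*153 = 23 + ((-4 - 21)/(-21))*153 = 23 - 1/21*(-25)*153 = 23 + (25/21)*153 = 23 + 1275/7 = 1436/7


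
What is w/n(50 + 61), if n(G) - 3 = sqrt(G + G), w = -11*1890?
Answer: 20790/71 - 6930*sqrt(222)/71 ≈ -1161.5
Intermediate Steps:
w = -20790
n(G) = 3 + sqrt(2)*sqrt(G) (n(G) = 3 + sqrt(G + G) = 3 + sqrt(2*G) = 3 + sqrt(2)*sqrt(G))
w/n(50 + 61) = -20790/(3 + sqrt(2)*sqrt(50 + 61)) = -20790/(3 + sqrt(2)*sqrt(111)) = -20790/(3 + sqrt(222))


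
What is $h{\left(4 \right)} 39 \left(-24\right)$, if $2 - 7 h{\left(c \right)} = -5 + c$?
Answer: $- \frac{2808}{7} \approx -401.14$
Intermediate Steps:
$h{\left(c \right)} = 1 - \frac{c}{7}$ ($h{\left(c \right)} = \frac{2}{7} - \frac{-5 + c}{7} = \frac{2}{7} - \left(- \frac{5}{7} + \frac{c}{7}\right) = 1 - \frac{c}{7}$)
$h{\left(4 \right)} 39 \left(-24\right) = \left(1 - \frac{4}{7}\right) 39 \left(-24\right) = \frac{3}{7} \cdot 39 \left(-24\right) = \frac{117}{7} \left(-24\right) = - \frac{2808}{7}$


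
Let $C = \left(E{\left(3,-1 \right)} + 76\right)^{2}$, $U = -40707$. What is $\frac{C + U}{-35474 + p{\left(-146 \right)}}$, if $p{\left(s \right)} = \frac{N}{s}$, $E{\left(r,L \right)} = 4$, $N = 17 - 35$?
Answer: $\frac{2504411}{2589593} \approx 0.96711$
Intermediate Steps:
$N = -18$ ($N = 17 - 35 = -18$)
$p{\left(s \right)} = - \frac{18}{s}$
$C = 6400$ ($C = \left(4 + 76\right)^{2} = 80^{2} = 6400$)
$\frac{C + U}{-35474 + p{\left(-146 \right)}} = \frac{6400 - 40707}{-35474 - \frac{18}{-146}} = - \frac{34307}{-35474 - - \frac{9}{73}} = - \frac{34307}{-35474 + \frac{9}{73}} = - \frac{34307}{- \frac{2589593}{73}} = \left(-34307\right) \left(- \frac{73}{2589593}\right) = \frac{2504411}{2589593}$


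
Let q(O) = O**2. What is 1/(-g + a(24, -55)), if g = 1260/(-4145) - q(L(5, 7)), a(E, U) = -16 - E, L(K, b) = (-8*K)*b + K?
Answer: 829/62660217 ≈ 1.3230e-5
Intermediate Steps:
L(K, b) = K - 8*K*b (L(K, b) = -8*K*b + K = K - 8*K*b)
g = -62693377/829 (g = 1260/(-4145) - (5*(1 - 8*7))**2 = 1260*(-1/4145) - (5*(1 - 56))**2 = -252/829 - (5*(-55))**2 = -252/829 - 1*(-275)**2 = -252/829 - 1*75625 = -252/829 - 75625 = -62693377/829 ≈ -75625.)
1/(-g + a(24, -55)) = 1/(-1*(-62693377/829) + (-16 - 1*24)) = 1/(62693377/829 + (-16 - 24)) = 1/(62693377/829 - 40) = 1/(62660217/829) = 829/62660217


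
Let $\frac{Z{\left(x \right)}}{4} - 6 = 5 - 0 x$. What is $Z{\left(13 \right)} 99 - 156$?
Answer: $4200$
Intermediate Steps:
$Z{\left(x \right)} = 44$ ($Z{\left(x \right)} = 24 + 4 \left(5 - 0 x\right) = 24 + 4 \left(5 - 0\right) = 24 + 4 \left(5 + 0\right) = 24 + 4 \cdot 5 = 24 + 20 = 44$)
$Z{\left(13 \right)} 99 - 156 = 44 \cdot 99 - 156 = 4356 - 156 = 4200$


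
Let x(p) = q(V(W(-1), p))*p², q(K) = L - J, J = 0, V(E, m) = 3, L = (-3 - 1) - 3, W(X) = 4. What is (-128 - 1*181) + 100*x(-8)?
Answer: -45109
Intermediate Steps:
L = -7 (L = -4 - 3 = -7)
q(K) = -7 (q(K) = -7 - 1*0 = -7 + 0 = -7)
x(p) = -7*p²
(-128 - 1*181) + 100*x(-8) = (-128 - 1*181) + 100*(-7*(-8)²) = (-128 - 181) + 100*(-7*64) = -309 + 100*(-448) = -309 - 44800 = -45109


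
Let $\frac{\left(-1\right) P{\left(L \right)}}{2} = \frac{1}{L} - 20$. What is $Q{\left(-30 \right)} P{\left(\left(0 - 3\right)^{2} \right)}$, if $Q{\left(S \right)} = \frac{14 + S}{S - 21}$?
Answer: $\frac{5728}{459} \approx 12.479$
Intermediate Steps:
$P{\left(L \right)} = 40 - \frac{2}{L}$ ($P{\left(L \right)} = - 2 \left(\frac{1}{L} - 20\right) = - 2 \left(-20 + \frac{1}{L}\right) = 40 - \frac{2}{L}$)
$Q{\left(S \right)} = \frac{14 + S}{-21 + S}$
$Q{\left(-30 \right)} P{\left(\left(0 - 3\right)^{2} \right)} = \frac{14 - 30}{-21 - 30} \left(40 - \frac{2}{\left(0 - 3\right)^{2}}\right) = \frac{1}{-51} \left(-16\right) \left(40 - \frac{2}{\left(-3\right)^{2}}\right) = \left(- \frac{1}{51}\right) \left(-16\right) \left(40 - \frac{2}{9}\right) = \frac{16 \left(40 - \frac{2}{9}\right)}{51} = \frac{16}{51} \cdot \frac{358}{9} = \frac{5728}{459}$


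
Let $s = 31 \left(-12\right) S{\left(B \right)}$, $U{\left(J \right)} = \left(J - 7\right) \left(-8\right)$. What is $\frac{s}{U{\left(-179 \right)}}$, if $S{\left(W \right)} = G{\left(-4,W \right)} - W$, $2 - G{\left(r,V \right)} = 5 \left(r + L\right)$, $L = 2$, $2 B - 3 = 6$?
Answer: $- \frac{15}{8} \approx -1.875$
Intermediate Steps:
$B = \frac{9}{2}$ ($B = \frac{3}{2} + \frac{1}{2} \cdot 6 = \frac{3}{2} + 3 = \frac{9}{2} \approx 4.5$)
$G{\left(r,V \right)} = -8 - 5 r$ ($G{\left(r,V \right)} = 2 - 5 \left(r + 2\right) = 2 - 5 \left(2 + r\right) = 2 - \left(10 + 5 r\right) = -8 - 5 r$)
$U{\left(J \right)} = 56 - 8 J$ ($U{\left(J \right)} = \left(-7 + J\right) \left(-8\right) = 56 - 8 J$)
$S{\left(W \right)} = 12 - W$ ($S{\left(W \right)} = \left(-8 - -20\right) - W = \left(-8 + 20\right) - W = 12 - W$)
$s = -2790$ ($s = 31 \left(-12\right) \left(12 - \frac{9}{2}\right) = - 372 \left(12 - \frac{9}{2}\right) = \left(-372\right) \frac{15}{2} = -2790$)
$\frac{s}{U{\left(-179 \right)}} = - \frac{2790}{56 - -1432} = - \frac{2790}{56 + 1432} = - \frac{2790}{1488} = \left(-2790\right) \frac{1}{1488} = - \frac{15}{8}$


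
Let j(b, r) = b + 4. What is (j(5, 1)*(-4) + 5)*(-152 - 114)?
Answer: 8246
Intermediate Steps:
j(b, r) = 4 + b
(j(5, 1)*(-4) + 5)*(-152 - 114) = ((4 + 5)*(-4) + 5)*(-152 - 114) = (9*(-4) + 5)*(-266) = (-36 + 5)*(-266) = -31*(-266) = 8246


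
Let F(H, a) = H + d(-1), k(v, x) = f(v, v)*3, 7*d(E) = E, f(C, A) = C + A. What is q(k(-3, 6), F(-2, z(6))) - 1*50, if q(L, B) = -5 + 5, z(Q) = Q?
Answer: -50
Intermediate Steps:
f(C, A) = A + C
d(E) = E/7
k(v, x) = 6*v (k(v, x) = (v + v)*3 = (2*v)*3 = 6*v)
F(H, a) = -1/7 + H (F(H, a) = H + (1/7)*(-1) = H - 1/7 = -1/7 + H)
q(L, B) = 0
q(k(-3, 6), F(-2, z(6))) - 1*50 = 0 - 1*50 = 0 - 50 = -50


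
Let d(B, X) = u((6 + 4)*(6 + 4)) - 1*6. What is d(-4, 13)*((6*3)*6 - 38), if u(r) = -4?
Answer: -700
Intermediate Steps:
d(B, X) = -10 (d(B, X) = -4 - 1*6 = -4 - 6 = -10)
d(-4, 13)*((6*3)*6 - 38) = -10*((6*3)*6 - 38) = -10*(18*6 - 38) = -10*(108 - 38) = -10*70 = -700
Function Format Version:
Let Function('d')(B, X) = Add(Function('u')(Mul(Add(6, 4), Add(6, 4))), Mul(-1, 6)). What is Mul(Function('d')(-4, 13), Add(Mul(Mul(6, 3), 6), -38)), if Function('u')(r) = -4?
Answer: -700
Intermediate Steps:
Function('d')(B, X) = -10 (Function('d')(B, X) = Add(-4, Mul(-1, 6)) = Add(-4, -6) = -10)
Mul(Function('d')(-4, 13), Add(Mul(Mul(6, 3), 6), -38)) = Mul(-10, Add(Mul(Mul(6, 3), 6), -38)) = Mul(-10, Add(Mul(18, 6), -38)) = Mul(-10, Add(108, -38)) = Mul(-10, 70) = -700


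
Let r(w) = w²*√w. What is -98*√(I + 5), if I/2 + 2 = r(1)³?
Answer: -98*√3 ≈ -169.74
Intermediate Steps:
r(w) = w^(5/2)
I = -2 (I = -4 + 2*(1^(5/2))³ = -4 + 2*1³ = -4 + 2*1 = -4 + 2 = -2)
-98*√(I + 5) = -98*√(-2 + 5) = -98*√3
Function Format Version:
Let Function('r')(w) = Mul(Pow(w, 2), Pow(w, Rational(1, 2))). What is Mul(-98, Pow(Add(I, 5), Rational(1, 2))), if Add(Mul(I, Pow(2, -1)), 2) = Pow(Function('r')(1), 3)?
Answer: Mul(-98, Pow(3, Rational(1, 2))) ≈ -169.74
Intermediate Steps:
Function('r')(w) = Pow(w, Rational(5, 2))
I = -2 (I = Add(-4, Mul(2, Pow(Pow(1, Rational(5, 2)), 3))) = Add(-4, Mul(2, Pow(1, 3))) = Add(-4, Mul(2, 1)) = Add(-4, 2) = -2)
Mul(-98, Pow(Add(I, 5), Rational(1, 2))) = Mul(-98, Pow(Add(-2, 5), Rational(1, 2))) = Mul(-98, Pow(3, Rational(1, 2)))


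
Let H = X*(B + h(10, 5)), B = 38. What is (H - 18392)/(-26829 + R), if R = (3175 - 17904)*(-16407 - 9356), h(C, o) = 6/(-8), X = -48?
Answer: -10090/189718199 ≈ -5.3184e-5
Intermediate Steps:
h(C, o) = -¾ (h(C, o) = 6*(-⅛) = -¾)
H = -1788 (H = -48*(38 - ¾) = -48*149/4 = -1788)
R = 379463227 (R = -14729*(-25763) = 379463227)
(H - 18392)/(-26829 + R) = (-1788 - 18392)/(-26829 + 379463227) = -20180/379436398 = -20180*1/379436398 = -10090/189718199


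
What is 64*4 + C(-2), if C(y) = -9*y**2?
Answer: 220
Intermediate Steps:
64*4 + C(-2) = 64*4 - 9*(-2)**2 = 256 - 9*4 = 256 - 36 = 220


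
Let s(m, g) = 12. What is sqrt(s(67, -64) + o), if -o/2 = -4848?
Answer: 2*sqrt(2427) ≈ 98.529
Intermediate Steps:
o = 9696 (o = -2*(-4848) = 9696)
sqrt(s(67, -64) + o) = sqrt(12 + 9696) = sqrt(9708) = 2*sqrt(2427)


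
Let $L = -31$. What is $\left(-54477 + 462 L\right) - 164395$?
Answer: $-233194$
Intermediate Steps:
$\left(-54477 + 462 L\right) - 164395 = \left(-54477 + 462 \left(-31\right)\right) - 164395 = \left(-54477 - 14322\right) - 164395 = -68799 - 164395 = -233194$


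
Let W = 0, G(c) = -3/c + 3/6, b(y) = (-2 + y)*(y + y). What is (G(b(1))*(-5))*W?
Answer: 0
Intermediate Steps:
b(y) = 2*y*(-2 + y) (b(y) = (-2 + y)*(2*y) = 2*y*(-2 + y))
G(c) = 1/2 - 3/c (G(c) = -3/c + 3*(1/6) = -3/c + 1/2 = 1/2 - 3/c)
(G(b(1))*(-5))*W = (((-6 + 2*1*(-2 + 1))/(2*((2*1*(-2 + 1)))))*(-5))*0 = (((-6 + 2*1*(-1))/(2*((2*1*(-1)))))*(-5))*0 = (((1/2)*(-6 - 2)/(-2))*(-5))*0 = (((1/2)*(-1/2)*(-8))*(-5))*0 = (2*(-5))*0 = -10*0 = 0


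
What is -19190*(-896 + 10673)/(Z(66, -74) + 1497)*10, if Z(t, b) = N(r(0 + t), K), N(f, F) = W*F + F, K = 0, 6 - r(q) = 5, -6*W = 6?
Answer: -625402100/499 ≈ -1.2533e+6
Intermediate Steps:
W = -1 (W = -⅙*6 = -1)
r(q) = 1 (r(q) = 6 - 1*5 = 6 - 5 = 1)
N(f, F) = 0 (N(f, F) = -F + F = 0)
Z(t, b) = 0
-19190*(-896 + 10673)/(Z(66, -74) + 1497)*10 = -19190*(-896 + 10673)/(0 + 1497)*10 = -19190/(1497/9777)*10 = -19190/(1497*(1/9777))*10 = -19190/499/3259*10 = -19190*3259/499*10 = -62540210/499*10 = -625402100/499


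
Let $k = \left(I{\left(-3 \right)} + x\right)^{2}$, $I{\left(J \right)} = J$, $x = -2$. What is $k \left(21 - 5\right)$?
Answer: $400$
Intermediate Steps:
$k = 25$ ($k = \left(-3 - 2\right)^{2} = \left(-5\right)^{2} = 25$)
$k \left(21 - 5\right) = 25 \left(21 - 5\right) = 25 \cdot 16 = 400$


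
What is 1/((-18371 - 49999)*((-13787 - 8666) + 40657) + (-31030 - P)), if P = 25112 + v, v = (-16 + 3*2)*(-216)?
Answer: -1/1244665782 ≈ -8.0343e-10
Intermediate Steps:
v = 2160 (v = (-16 + 6)*(-216) = -10*(-216) = 2160)
P = 27272 (P = 25112 + 2160 = 27272)
1/((-18371 - 49999)*((-13787 - 8666) + 40657) + (-31030 - P)) = 1/((-18371 - 49999)*((-13787 - 8666) + 40657) + (-31030 - 1*27272)) = 1/(-68370*(-22453 + 40657) + (-31030 - 27272)) = 1/(-68370*18204 - 58302) = 1/(-1244607480 - 58302) = 1/(-1244665782) = -1/1244665782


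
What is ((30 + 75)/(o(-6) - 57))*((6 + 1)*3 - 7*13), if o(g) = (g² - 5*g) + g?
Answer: -2450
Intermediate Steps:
o(g) = g² - 4*g
((30 + 75)/(o(-6) - 57))*((6 + 1)*3 - 7*13) = ((30 + 75)/(-6*(-4 - 6) - 57))*((6 + 1)*3 - 7*13) = (105/(-6*(-10) - 57))*(7*3 - 91) = (105/(60 - 57))*(21 - 91) = (105/3)*(-70) = (105*(⅓))*(-70) = 35*(-70) = -2450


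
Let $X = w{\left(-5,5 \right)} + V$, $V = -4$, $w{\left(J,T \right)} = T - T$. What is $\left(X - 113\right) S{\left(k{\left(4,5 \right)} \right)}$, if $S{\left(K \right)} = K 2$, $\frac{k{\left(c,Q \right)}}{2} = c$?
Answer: $-1872$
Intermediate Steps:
$k{\left(c,Q \right)} = 2 c$
$w{\left(J,T \right)} = 0$
$S{\left(K \right)} = 2 K$
$X = -4$ ($X = 0 - 4 = -4$)
$\left(X - 113\right) S{\left(k{\left(4,5 \right)} \right)} = \left(-4 - 113\right) 2 \cdot 2 \cdot 4 = - 117 \cdot 2 \cdot 8 = \left(-117\right) 16 = -1872$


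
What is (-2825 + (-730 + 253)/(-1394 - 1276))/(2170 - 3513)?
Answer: 2514091/1195270 ≈ 2.1034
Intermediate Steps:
(-2825 + (-730 + 253)/(-1394 - 1276))/(2170 - 3513) = (-2825 - 477/(-2670))/(-1343) = (-2825 - 477*(-1/2670))*(-1/1343) = (-2825 + 159/890)*(-1/1343) = -2514091/890*(-1/1343) = 2514091/1195270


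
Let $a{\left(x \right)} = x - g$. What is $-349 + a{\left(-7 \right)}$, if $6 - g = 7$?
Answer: $-355$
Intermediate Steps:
$g = -1$ ($g = 6 - 7 = -1$)
$a{\left(x \right)} = 1 + x$ ($a{\left(x \right)} = x - -1 = x + 1 = 1 + x$)
$-349 + a{\left(-7 \right)} = -349 + \left(1 - 7\right) = -349 - 6 = -355$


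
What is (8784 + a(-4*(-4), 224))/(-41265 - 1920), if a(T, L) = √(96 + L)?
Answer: -2928/14395 - 8*√5/43185 ≈ -0.20382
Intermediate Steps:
(8784 + a(-4*(-4), 224))/(-41265 - 1920) = (8784 + √(96 + 224))/(-41265 - 1920) = (8784 + √320)/(-43185) = (8784 + 8*√5)*(-1/43185) = -2928/14395 - 8*√5/43185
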